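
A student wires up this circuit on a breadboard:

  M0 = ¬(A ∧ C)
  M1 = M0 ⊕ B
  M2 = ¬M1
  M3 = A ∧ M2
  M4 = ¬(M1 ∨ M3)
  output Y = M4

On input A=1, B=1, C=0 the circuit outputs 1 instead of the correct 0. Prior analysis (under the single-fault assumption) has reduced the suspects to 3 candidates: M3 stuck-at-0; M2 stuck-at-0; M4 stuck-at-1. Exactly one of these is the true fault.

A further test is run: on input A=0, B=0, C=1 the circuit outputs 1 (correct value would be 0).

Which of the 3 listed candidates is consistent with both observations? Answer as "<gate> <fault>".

Evaluate each candidate on input A=0, B=0, C=1:
  M3 stuck-at-0: M0=1, M1=1, M2=0, M3=0 [stuck-at-0], M4=0 → 0 — eliminated
  M2 stuck-at-0: M0=1, M1=1, M2=0 [stuck-at-0], M3=0, M4=0 → 0 — eliminated
  M4 stuck-at-1: M0=1, M1=1, M2=0, M3=0, M4=1 [stuck-at-1] → 1 — matches
Only M4 stuck-at-1 reproduces the observed 1.

M4 stuck-at-1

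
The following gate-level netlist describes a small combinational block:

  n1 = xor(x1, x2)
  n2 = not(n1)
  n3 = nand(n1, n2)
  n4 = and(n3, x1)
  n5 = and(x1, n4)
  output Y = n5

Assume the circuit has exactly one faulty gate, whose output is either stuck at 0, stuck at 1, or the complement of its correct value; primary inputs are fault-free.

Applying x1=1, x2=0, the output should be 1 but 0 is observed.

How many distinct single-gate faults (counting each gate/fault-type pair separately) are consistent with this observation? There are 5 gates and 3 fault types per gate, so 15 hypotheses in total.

8

Fault-free: n1=1, n2=0, n3=1, n4=1, n5=1 → 1. Observed 0.
  n1: none of the 3 fault types match ✗
  n2: stuck-at-1, inverted output ✓; others ✗
  n3: stuck-at-0, inverted output ✓; others ✗
  n4: stuck-at-0, inverted output ✓; others ✗
  n5: stuck-at-0, inverted output ✓; others ✗
Consistent faults: {n2 stuck-at-1, n2 inverted output, n3 stuck-at-0, n3 inverted output, n4 stuck-at-0, n4 inverted output, n5 stuck-at-0, n5 inverted output} — 8 in all.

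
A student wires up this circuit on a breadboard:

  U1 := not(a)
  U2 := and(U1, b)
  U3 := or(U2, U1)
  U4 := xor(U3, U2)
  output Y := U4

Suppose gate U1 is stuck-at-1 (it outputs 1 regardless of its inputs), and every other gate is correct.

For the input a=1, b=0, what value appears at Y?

1

Propagate with U1 forced: U1=1 [stuck-at-1], U2=0, U3=1, U4=1.
So Y = 1. (Without the fault it would be 0.)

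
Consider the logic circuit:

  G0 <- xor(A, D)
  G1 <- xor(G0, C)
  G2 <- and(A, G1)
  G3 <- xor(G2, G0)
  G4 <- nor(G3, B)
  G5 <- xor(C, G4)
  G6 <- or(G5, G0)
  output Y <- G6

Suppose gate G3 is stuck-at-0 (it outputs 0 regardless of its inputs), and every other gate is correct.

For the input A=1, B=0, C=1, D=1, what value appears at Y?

0

Propagate with G3 forced: G0=0, G1=1, G2=1, G3=0 [stuck-at-0], G4=1, G5=0, G6=0.
So Y = 0. (Without the fault it would be 1.)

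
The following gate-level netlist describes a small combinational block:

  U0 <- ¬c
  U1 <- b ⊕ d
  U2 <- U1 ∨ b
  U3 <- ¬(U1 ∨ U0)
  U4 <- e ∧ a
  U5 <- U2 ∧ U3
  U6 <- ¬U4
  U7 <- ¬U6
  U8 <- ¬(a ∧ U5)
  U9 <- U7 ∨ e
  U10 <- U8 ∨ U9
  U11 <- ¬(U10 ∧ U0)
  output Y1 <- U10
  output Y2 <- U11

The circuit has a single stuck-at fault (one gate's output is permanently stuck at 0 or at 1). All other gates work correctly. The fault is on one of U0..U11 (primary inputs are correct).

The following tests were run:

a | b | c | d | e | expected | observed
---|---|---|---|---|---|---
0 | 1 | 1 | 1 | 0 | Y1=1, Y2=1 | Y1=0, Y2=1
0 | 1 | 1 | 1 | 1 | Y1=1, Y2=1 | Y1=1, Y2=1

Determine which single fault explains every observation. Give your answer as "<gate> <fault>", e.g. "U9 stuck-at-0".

Fault-free values for test 1 (a=0, b=1, c=1, d=1, e=0): U0=0, U1=0, U2=1, U3=1, U4=0, U5=1, U6=1, U7=0, U8=1, U9=0, U10=1, U11=1, giving Y1=1, Y2=1. Observed Y1=0, Y2=1.
Test 1: faults giving observed Y1=0, Y2=1 are {U8 stuck-at-0, U10 stuck-at-0}.
Test 2 (a=0, b=1, c=1, d=1, e=1): fault-free U0=0, U1=0, U2=1, U3=1, U4=0, U5=1, U6=1, U7=0, U8=1, U9=1, U10=1, U11=1 → Y1=1, Y2=1; observed Y1=1, Y2=1. Eliminates U10 stuck-at-0.
Only U8 stuck-at-0 is consistent with every test.

U8 stuck-at-0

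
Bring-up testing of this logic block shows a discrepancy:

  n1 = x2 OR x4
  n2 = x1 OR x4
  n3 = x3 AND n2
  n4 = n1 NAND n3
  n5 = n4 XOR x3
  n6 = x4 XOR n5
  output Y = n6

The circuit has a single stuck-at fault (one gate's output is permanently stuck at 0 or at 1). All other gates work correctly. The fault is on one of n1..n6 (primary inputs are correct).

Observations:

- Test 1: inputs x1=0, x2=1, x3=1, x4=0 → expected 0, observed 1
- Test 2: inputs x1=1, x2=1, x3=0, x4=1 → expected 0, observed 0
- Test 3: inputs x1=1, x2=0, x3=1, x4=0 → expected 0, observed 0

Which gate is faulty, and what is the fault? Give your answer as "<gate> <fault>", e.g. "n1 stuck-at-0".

n2 stuck-at-1

Fault-free values for test 1 (x1=0, x2=1, x3=1, x4=0): n1=1, n2=0, n3=0, n4=1, n5=0, n6=0, giving Y=0. Observed 1.
Test 1: faults giving observed 1 are {n2 stuck-at-1, n3 stuck-at-1, n4 stuck-at-0, n5 stuck-at-1, n6 stuck-at-1}.
Test 2 (x1=1, x2=1, x3=0, x4=1): fault-free n1=1, n2=1, n3=0, n4=1, n5=1, n6=0 → 0; observed 0. Eliminates n3 stuck-at-1, n4 stuck-at-0, n6 stuck-at-1.
Test 3 (x1=1, x2=0, x3=1, x4=0): fault-free n1=0, n2=1, n3=1, n4=1, n5=0, n6=0 → 0; observed 0. Eliminates n5 stuck-at-1.
Only n2 stuck-at-1 is consistent with every test.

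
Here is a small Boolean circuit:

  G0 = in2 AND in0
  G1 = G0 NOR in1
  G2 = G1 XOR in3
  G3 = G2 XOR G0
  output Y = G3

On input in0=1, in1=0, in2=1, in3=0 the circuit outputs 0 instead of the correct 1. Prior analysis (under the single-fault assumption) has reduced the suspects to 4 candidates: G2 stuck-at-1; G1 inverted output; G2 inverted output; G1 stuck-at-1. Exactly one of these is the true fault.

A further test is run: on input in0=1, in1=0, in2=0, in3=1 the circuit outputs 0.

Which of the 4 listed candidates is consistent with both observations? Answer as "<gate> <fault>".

G1 stuck-at-1

Evaluate each candidate on input in0=1, in1=0, in2=0, in3=1:
  G2 stuck-at-1: G0=0, G1=1, G2=1 [stuck-at-1], G3=1 → 1 — eliminated
  G1 inverted output: G0=0, G1=0 [inverted output], G2=1, G3=1 → 1 — eliminated
  G2 inverted output: G0=0, G1=1, G2=1 [inverted output], G3=1 → 1 — eliminated
  G1 stuck-at-1: G0=0, G1=1 [stuck-at-1], G2=0, G3=0 → 0 — matches
Only G1 stuck-at-1 reproduces the observed 0.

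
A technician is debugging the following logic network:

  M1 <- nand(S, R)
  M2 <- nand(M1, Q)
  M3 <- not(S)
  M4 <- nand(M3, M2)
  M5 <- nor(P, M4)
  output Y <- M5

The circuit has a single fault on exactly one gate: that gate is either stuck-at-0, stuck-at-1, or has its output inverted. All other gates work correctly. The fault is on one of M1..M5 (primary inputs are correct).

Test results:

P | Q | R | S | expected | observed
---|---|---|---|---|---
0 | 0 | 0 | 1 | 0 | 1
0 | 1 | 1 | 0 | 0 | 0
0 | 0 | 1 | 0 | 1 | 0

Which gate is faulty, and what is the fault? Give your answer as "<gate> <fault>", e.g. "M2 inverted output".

M3 inverted output

Fault-free values for test 1 (P=0, Q=0, R=0, S=1): M1=1, M2=1, M3=0, M4=1, M5=0, giving Y=0. Observed 1.
Test 1: faults giving observed 1 are {M3 stuck-at-1, M3 inverted output, M4 stuck-at-0, M4 inverted output, M5 stuck-at-1, M5 inverted output}.
Test 2 (P=0, Q=1, R=1, S=0): fault-free M1=1, M2=0, M3=1, M4=1, M5=0 → 0; observed 0. Eliminates M4 stuck-at-0, M4 inverted output, M5 stuck-at-1, M5 inverted output.
Test 3 (P=0, Q=0, R=1, S=0): fault-free M1=1, M2=1, M3=1, M4=0, M5=1 → 1; observed 0. Eliminates M3 stuck-at-1.
Only M3 inverted output is consistent with every test.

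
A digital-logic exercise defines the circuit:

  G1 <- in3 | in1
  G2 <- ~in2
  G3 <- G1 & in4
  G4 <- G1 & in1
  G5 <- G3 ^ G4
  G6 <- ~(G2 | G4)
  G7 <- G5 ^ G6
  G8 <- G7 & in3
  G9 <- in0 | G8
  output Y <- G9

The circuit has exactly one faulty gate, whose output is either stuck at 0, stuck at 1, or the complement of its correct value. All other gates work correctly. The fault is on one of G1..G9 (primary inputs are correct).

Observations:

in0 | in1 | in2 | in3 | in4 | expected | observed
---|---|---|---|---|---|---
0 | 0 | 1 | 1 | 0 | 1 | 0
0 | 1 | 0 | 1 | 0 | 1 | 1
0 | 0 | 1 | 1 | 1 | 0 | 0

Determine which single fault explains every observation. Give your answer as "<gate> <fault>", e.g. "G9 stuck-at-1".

G5 stuck-at-1

Fault-free values for test 1 (in0=0, in1=0, in2=1, in3=1, in4=0): G1=1, G2=0, G3=0, G4=0, G5=0, G6=1, G7=1, G8=1, G9=1, giving Y=1. Observed 0.
Test 1: faults giving observed 0 are {G2 stuck-at-1, G2 inverted output, G3 stuck-at-1, G3 inverted output, G5 stuck-at-1, G5 inverted output, G6 stuck-at-0, G6 inverted output, G7 stuck-at-0, G7 inverted output, G8 stuck-at-0, G8 inverted output, G9 stuck-at-0, G9 inverted output}.
Test 2 (in0=0, in1=1, in2=0, in3=1, in4=0): fault-free G1=1, G2=1, G3=0, G4=1, G5=1, G6=0, G7=1, G8=1, G9=1 → 1; observed 1. Eliminates G3 stuck-at-1, G3 inverted output, G5 inverted output, G6 inverted output, G7 stuck-at-0, G7 inverted output, G8 stuck-at-0, G8 inverted output, G9 stuck-at-0, G9 inverted output.
Test 3 (in0=0, in1=0, in2=1, in3=1, in4=1): fault-free G1=1, G2=0, G3=1, G4=0, G5=1, G6=1, G7=0, G8=0, G9=0 → 0; observed 0. Eliminates G2 stuck-at-1, G2 inverted output, G6 stuck-at-0.
Only G5 stuck-at-1 is consistent with every test.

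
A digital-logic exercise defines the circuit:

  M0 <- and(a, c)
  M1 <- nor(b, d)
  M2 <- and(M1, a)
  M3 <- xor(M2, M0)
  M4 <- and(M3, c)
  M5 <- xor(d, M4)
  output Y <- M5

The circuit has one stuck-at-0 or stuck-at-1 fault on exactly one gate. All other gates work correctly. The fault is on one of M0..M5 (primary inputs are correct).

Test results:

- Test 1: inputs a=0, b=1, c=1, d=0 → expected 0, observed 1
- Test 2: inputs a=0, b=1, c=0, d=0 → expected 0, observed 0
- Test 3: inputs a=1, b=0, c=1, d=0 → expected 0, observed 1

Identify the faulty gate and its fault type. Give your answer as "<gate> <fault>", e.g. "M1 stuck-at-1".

M3 stuck-at-1

Fault-free values for test 1 (a=0, b=1, c=1, d=0): M0=0, M1=0, M2=0, M3=0, M4=0, M5=0, giving Y=0. Observed 1.
Test 1: faults giving observed 1 are {M0 stuck-at-1, M2 stuck-at-1, M3 stuck-at-1, M4 stuck-at-1, M5 stuck-at-1}.
Test 2 (a=0, b=1, c=0, d=0): fault-free M0=0, M1=0, M2=0, M3=0, M4=0, M5=0 → 0; observed 0. Eliminates M4 stuck-at-1, M5 stuck-at-1.
Test 3 (a=1, b=0, c=1, d=0): fault-free M0=1, M1=1, M2=1, M3=0, M4=0, M5=0 → 0; observed 1. Eliminates M0 stuck-at-1, M2 stuck-at-1.
Only M3 stuck-at-1 is consistent with every test.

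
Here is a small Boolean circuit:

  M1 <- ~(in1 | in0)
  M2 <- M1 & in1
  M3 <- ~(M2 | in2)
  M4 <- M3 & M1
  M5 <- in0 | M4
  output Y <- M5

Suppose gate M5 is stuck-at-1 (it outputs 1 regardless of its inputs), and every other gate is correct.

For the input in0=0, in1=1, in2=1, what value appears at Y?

Propagate with M5 forced: M1=0, M2=0, M3=0, M4=0, M5=1 [stuck-at-1].
So Y = 1. (Without the fault it would be 0.)

1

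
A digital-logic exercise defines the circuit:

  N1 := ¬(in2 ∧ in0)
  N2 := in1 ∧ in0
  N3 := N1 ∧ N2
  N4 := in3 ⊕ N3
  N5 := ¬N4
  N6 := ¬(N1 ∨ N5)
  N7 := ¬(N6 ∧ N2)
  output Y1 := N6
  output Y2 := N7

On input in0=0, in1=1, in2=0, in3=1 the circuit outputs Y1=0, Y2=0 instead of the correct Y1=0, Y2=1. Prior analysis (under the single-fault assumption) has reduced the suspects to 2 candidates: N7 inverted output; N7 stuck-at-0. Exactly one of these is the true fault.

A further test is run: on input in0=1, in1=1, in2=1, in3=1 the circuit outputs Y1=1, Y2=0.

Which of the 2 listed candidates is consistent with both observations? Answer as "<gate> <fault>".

N7 stuck-at-0

Evaluate each candidate on input in0=1, in1=1, in2=1, in3=1:
  N7 inverted output: N1=0, N2=1, N3=0, N4=1, N5=0, N6=1, N7=1 [inverted output] → Y1=1, Y2=1 — eliminated
  N7 stuck-at-0: N1=0, N2=1, N3=0, N4=1, N5=0, N6=1, N7=0 [stuck-at-0] → Y1=1, Y2=0 — matches
Only N7 stuck-at-0 reproduces the observed Y1=1, Y2=0.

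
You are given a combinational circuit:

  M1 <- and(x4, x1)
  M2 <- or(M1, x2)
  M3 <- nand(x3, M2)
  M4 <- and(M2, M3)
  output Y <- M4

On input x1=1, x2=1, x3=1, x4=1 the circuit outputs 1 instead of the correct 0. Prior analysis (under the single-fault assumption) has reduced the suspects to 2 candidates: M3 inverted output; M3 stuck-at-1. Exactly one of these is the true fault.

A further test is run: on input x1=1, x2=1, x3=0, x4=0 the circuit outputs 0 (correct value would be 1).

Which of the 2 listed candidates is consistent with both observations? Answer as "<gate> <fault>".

M3 inverted output

Evaluate each candidate on input x1=1, x2=1, x3=0, x4=0:
  M3 inverted output: M1=0, M2=1, M3=0 [inverted output], M4=0 → 0 — matches
  M3 stuck-at-1: M1=0, M2=1, M3=1 [stuck-at-1], M4=1 → 1 — eliminated
Only M3 inverted output reproduces the observed 0.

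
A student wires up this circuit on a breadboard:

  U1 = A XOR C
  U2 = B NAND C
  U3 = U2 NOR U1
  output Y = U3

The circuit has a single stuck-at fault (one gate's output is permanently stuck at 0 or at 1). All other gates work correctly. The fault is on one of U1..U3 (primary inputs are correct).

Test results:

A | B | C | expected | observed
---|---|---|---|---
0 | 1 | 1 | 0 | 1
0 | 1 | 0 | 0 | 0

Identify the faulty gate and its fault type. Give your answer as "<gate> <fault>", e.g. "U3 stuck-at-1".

U1 stuck-at-0

Fault-free values for test 1 (A=0, B=1, C=1): U1=1, U2=0, U3=0, giving Y=0. Observed 1.
Test 1: faults giving observed 1 are {U1 stuck-at-0, U3 stuck-at-1}.
Test 2 (A=0, B=1, C=0): fault-free U1=0, U2=1, U3=0 → 0; observed 0. Eliminates U3 stuck-at-1.
Only U1 stuck-at-0 is consistent with every test.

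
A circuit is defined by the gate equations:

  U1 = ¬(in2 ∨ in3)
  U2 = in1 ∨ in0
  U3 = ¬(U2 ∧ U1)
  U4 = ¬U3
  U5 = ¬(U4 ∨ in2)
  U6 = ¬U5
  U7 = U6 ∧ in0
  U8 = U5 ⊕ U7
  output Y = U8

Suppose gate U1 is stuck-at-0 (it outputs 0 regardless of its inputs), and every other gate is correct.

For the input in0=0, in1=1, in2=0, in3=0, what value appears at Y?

1

Propagate with U1 forced: U1=0 [stuck-at-0], U2=1, U3=1, U4=0, U5=1, U6=0, U7=0, U8=1.
So Y = 1. (Without the fault it would be 0.)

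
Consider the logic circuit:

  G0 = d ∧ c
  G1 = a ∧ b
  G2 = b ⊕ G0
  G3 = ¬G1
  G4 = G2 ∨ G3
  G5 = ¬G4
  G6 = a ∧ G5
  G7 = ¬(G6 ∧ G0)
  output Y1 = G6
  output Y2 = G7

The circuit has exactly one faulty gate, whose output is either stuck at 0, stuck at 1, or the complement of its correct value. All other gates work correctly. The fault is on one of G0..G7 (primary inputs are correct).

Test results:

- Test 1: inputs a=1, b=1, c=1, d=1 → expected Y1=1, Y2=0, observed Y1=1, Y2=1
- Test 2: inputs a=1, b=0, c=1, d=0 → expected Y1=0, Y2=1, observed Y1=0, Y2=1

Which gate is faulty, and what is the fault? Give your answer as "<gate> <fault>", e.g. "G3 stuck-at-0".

Fault-free values for test 1 (a=1, b=1, c=1, d=1): G0=1, G1=1, G2=0, G3=0, G4=0, G5=1, G6=1, G7=0, giving Y1=1, Y2=0. Observed Y1=1, Y2=1.
Test 1: faults giving observed Y1=1, Y2=1 are {G7 stuck-at-1, G7 inverted output}.
Test 2 (a=1, b=0, c=1, d=0): fault-free G0=0, G1=0, G2=0, G3=1, G4=1, G5=0, G6=0, G7=1 → Y1=0, Y2=1; observed Y1=0, Y2=1. Eliminates G7 inverted output.
Only G7 stuck-at-1 is consistent with every test.

G7 stuck-at-1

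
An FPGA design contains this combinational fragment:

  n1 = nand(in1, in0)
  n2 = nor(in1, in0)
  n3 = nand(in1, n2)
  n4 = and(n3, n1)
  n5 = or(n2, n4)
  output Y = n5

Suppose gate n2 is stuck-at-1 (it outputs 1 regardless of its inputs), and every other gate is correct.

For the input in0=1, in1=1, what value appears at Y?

1

Propagate with n2 forced: n1=0, n2=1 [stuck-at-1], n3=0, n4=0, n5=1.
So Y = 1. (Without the fault it would be 0.)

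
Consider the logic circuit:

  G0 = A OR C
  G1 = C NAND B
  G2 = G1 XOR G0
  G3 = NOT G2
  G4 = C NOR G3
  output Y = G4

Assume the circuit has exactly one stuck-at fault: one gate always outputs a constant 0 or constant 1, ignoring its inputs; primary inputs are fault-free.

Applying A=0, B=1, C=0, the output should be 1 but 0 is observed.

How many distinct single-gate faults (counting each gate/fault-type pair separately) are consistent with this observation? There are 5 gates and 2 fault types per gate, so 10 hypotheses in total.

5

Fault-free: G0=0, G1=1, G2=1, G3=0, G4=1 → 1. Observed 0.
  G0 stuck-at-0: output 1 ✗
  G0 stuck-at-1: output 0 ✓
  G1 stuck-at-0: output 0 ✓
  G1 stuck-at-1: output 1 ✗
  G2 stuck-at-0: output 0 ✓
  G2 stuck-at-1: output 1 ✗
  G3 stuck-at-0: output 1 ✗
  G3 stuck-at-1: output 0 ✓
  G4 stuck-at-0: output 0 ✓
  G4 stuck-at-1: output 1 ✗
Consistent faults: {G0 stuck-at-1, G1 stuck-at-0, G2 stuck-at-0, G3 stuck-at-1, G4 stuck-at-0} — 5 in all.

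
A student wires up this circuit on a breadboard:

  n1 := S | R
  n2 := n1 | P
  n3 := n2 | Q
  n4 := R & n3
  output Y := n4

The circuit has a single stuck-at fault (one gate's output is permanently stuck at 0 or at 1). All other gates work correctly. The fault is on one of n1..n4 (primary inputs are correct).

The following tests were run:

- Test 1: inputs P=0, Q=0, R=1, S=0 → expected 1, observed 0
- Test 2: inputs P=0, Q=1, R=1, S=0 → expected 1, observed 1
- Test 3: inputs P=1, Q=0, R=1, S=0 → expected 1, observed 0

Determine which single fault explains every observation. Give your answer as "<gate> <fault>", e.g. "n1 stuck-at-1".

n2 stuck-at-0

Fault-free values for test 1 (P=0, Q=0, R=1, S=0): n1=1, n2=1, n3=1, n4=1, giving Y=1. Observed 0.
Test 1: faults giving observed 0 are {n1 stuck-at-0, n2 stuck-at-0, n3 stuck-at-0, n4 stuck-at-0}.
Test 2 (P=0, Q=1, R=1, S=0): fault-free n1=1, n2=1, n3=1, n4=1 → 1; observed 1. Eliminates n3 stuck-at-0, n4 stuck-at-0.
Test 3 (P=1, Q=0, R=1, S=0): fault-free n1=1, n2=1, n3=1, n4=1 → 1; observed 0. Eliminates n1 stuck-at-0.
Only n2 stuck-at-0 is consistent with every test.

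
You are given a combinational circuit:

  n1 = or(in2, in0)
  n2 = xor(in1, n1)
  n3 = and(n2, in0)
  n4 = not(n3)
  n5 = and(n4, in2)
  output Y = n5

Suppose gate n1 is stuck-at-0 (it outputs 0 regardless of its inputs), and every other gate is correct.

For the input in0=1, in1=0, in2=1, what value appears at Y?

1

Propagate with n1 forced: n1=0 [stuck-at-0], n2=0, n3=0, n4=1, n5=1.
So Y = 1. (Without the fault it would be 0.)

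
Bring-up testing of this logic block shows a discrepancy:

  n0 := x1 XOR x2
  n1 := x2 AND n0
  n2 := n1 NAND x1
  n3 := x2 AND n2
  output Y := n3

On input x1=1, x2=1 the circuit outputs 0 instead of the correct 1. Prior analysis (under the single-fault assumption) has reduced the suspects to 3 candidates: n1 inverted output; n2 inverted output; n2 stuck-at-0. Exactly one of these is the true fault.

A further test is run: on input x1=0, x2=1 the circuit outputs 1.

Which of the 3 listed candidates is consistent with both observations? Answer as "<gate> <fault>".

n1 inverted output

Evaluate each candidate on input x1=0, x2=1:
  n1 inverted output: n0=1, n1=0 [inverted output], n2=1, n3=1 → 1 — matches
  n2 inverted output: n0=1, n1=1, n2=0 [inverted output], n3=0 → 0 — eliminated
  n2 stuck-at-0: n0=1, n1=1, n2=0 [stuck-at-0], n3=0 → 0 — eliminated
Only n1 inverted output reproduces the observed 1.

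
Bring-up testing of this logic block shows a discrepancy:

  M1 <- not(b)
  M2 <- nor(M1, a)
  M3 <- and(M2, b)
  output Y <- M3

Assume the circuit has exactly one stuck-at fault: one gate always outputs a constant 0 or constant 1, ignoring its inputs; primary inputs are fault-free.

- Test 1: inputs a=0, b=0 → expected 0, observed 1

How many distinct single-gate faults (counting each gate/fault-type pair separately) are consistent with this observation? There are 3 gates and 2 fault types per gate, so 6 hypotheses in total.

Fault-free: M1=1, M2=0, M3=0 → 0. Observed 1.
  M1 stuck-at-0: output 0 ✗
  M1 stuck-at-1: output 0 ✗
  M2 stuck-at-0: output 0 ✗
  M2 stuck-at-1: output 0 ✗
  M3 stuck-at-0: output 0 ✗
  M3 stuck-at-1: output 1 ✓
Consistent faults: {M3 stuck-at-1} — 1 in all.

1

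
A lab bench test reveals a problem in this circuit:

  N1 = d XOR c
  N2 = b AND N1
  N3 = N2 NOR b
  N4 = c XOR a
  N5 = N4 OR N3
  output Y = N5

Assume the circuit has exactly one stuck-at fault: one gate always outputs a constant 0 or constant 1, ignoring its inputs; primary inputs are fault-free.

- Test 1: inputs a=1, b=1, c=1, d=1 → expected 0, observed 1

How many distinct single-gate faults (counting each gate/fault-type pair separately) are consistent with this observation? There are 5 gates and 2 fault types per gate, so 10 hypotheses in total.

3

Fault-free: N1=0, N2=0, N3=0, N4=0, N5=0 → 0. Observed 1.
  N1 stuck-at-0: output 0 ✗
  N1 stuck-at-1: output 0 ✗
  N2 stuck-at-0: output 0 ✗
  N2 stuck-at-1: output 0 ✗
  N3 stuck-at-0: output 0 ✗
  N3 stuck-at-1: output 1 ✓
  N4 stuck-at-0: output 0 ✗
  N4 stuck-at-1: output 1 ✓
  N5 stuck-at-0: output 0 ✗
  N5 stuck-at-1: output 1 ✓
Consistent faults: {N3 stuck-at-1, N4 stuck-at-1, N5 stuck-at-1} — 3 in all.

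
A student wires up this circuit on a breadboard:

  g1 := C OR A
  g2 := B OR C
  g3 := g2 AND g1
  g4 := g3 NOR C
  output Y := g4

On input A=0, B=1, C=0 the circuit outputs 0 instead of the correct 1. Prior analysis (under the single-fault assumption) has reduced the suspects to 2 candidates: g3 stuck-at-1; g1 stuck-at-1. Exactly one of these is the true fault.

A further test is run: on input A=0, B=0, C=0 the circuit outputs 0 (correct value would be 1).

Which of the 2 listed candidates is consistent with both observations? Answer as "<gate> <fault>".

g3 stuck-at-1

Evaluate each candidate on input A=0, B=0, C=0:
  g3 stuck-at-1: g1=0, g2=0, g3=1 [stuck-at-1], g4=0 → 0 — matches
  g1 stuck-at-1: g1=1 [stuck-at-1], g2=0, g3=0, g4=1 → 1 — eliminated
Only g3 stuck-at-1 reproduces the observed 0.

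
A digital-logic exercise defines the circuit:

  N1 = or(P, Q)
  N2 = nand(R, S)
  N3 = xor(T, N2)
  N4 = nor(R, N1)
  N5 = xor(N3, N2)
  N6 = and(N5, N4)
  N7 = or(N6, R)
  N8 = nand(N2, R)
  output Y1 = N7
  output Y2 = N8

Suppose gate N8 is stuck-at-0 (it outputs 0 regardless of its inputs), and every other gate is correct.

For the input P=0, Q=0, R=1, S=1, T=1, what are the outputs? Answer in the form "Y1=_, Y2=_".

Propagate with N8 forced: N1=0, N2=0, N3=1, N4=0, N5=1, N6=0, N7=1, N8=0 [stuck-at-0].
So the outputs are Y1=1, Y2=0. (Without the fault they would be Y1=1, Y2=1.)

Y1=1, Y2=0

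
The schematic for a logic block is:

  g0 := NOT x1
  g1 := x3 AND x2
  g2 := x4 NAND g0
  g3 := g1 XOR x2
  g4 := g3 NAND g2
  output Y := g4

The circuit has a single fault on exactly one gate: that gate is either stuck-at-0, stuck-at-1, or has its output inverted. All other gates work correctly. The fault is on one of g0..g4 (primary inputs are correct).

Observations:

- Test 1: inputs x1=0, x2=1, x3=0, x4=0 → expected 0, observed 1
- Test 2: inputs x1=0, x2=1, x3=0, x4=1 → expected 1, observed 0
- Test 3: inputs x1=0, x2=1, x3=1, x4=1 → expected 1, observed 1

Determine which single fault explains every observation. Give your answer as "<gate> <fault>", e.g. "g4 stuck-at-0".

g2 inverted output

Fault-free values for test 1 (x1=0, x2=1, x3=0, x4=0): g0=1, g1=0, g2=1, g3=1, g4=0, giving Y=0. Observed 1.
Test 1: faults giving observed 1 are {g1 stuck-at-1, g1 inverted output, g2 stuck-at-0, g2 inverted output, g3 stuck-at-0, g3 inverted output, g4 stuck-at-1, g4 inverted output}.
Test 2 (x1=0, x2=1, x3=0, x4=1): fault-free g0=1, g1=0, g2=0, g3=1, g4=1 → 1; observed 0. Eliminates g1 stuck-at-1, g1 inverted output, g2 stuck-at-0, g3 stuck-at-0, g3 inverted output, g4 stuck-at-1.
Test 3 (x1=0, x2=1, x3=1, x4=1): fault-free g0=1, g1=1, g2=0, g3=0, g4=1 → 1; observed 1. Eliminates g4 inverted output.
Only g2 inverted output is consistent with every test.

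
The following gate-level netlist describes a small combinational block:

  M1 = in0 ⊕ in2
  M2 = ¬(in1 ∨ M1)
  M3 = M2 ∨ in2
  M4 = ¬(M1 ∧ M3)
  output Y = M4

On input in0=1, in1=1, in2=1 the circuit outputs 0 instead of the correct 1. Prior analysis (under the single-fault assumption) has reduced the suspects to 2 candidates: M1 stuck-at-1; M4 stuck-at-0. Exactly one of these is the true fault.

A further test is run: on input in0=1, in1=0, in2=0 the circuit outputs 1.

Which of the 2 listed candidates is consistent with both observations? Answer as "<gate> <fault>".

M1 stuck-at-1

Evaluate each candidate on input in0=1, in1=0, in2=0:
  M1 stuck-at-1: M1=1 [stuck-at-1], M2=0, M3=0, M4=1 → 1 — matches
  M4 stuck-at-0: M1=1, M2=0, M3=0, M4=0 [stuck-at-0] → 0 — eliminated
Only M1 stuck-at-1 reproduces the observed 1.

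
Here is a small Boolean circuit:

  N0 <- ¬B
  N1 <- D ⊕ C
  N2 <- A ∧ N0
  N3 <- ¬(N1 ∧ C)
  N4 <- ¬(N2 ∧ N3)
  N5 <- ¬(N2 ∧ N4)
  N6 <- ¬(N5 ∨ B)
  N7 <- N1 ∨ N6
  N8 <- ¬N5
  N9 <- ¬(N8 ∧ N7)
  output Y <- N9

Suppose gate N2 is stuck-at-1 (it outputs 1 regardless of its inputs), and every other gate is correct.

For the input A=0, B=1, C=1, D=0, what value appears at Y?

Propagate with N2 forced: N0=0, N1=1, N2=1 [stuck-at-1], N3=0, N4=1, N5=0, N6=0, N7=1, N8=1, N9=0.
So Y = 0. (Without the fault it would be 1.)

0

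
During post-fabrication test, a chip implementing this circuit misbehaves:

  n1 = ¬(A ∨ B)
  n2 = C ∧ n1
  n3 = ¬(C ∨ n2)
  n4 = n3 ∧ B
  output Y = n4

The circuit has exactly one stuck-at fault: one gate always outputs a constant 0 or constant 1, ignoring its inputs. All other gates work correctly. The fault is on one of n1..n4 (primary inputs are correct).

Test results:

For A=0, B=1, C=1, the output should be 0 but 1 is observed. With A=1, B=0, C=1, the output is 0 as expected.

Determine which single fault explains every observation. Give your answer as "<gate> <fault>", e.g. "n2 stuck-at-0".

Fault-free values for test 1 (A=0, B=1, C=1): n1=0, n2=0, n3=0, n4=0, giving Y=0. Observed 1.
Test 1: faults giving observed 1 are {n3 stuck-at-1, n4 stuck-at-1}.
Test 2 (A=1, B=0, C=1): fault-free n1=0, n2=0, n3=0, n4=0 → 0; observed 0. Eliminates n4 stuck-at-1.
Only n3 stuck-at-1 is consistent with every test.

n3 stuck-at-1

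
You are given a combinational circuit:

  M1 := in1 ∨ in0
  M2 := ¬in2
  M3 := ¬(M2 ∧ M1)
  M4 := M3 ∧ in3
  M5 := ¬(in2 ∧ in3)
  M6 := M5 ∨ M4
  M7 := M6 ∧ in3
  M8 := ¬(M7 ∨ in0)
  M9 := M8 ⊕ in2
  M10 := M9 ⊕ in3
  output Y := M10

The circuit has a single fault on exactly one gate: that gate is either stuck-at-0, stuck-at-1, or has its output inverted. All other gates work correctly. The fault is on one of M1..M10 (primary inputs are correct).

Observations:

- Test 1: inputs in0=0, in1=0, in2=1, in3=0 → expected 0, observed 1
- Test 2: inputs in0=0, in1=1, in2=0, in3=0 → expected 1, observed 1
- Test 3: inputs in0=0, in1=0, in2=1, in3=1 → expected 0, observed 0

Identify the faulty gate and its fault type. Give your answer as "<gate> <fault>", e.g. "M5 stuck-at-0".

Fault-free values for test 1 (in0=0, in1=0, in2=1, in3=0): M1=0, M2=0, M3=1, M4=0, M5=1, M6=1, M7=0, M8=1, M9=0, M10=0, giving Y=0. Observed 1.
Test 1: faults giving observed 1 are {M7 stuck-at-1, M7 inverted output, M8 stuck-at-0, M8 inverted output, M9 stuck-at-1, M9 inverted output, M10 stuck-at-1, M10 inverted output}.
Test 2 (in0=0, in1=1, in2=0, in3=0): fault-free M1=1, M2=1, M3=0, M4=0, M5=1, M6=1, M7=0, M8=1, M9=1, M10=1 → 1; observed 1. Eliminates M7 stuck-at-1, M7 inverted output, M8 stuck-at-0, M8 inverted output, M9 inverted output, M10 inverted output.
Test 3 (in0=0, in1=0, in2=1, in3=1): fault-free M1=0, M2=0, M3=1, M4=1, M5=0, M6=1, M7=1, M8=0, M9=1, M10=0 → 0; observed 0. Eliminates M10 stuck-at-1.
Only M9 stuck-at-1 is consistent with every test.

M9 stuck-at-1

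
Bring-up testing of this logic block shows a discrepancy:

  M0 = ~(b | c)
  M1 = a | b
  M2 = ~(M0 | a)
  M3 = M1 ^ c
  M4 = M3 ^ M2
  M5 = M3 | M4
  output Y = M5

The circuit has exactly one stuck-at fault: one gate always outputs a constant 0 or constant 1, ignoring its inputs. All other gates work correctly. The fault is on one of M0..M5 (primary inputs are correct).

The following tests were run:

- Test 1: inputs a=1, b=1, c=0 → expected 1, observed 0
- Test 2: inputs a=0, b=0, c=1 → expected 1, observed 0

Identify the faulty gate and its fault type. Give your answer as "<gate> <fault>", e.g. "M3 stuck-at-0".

Fault-free values for test 1 (a=1, b=1, c=0): M0=0, M1=1, M2=0, M3=1, M4=1, M5=1, giving Y=1. Observed 0.
Test 1: faults giving observed 0 are {M1 stuck-at-0, M3 stuck-at-0, M5 stuck-at-0}.
Test 2 (a=0, b=0, c=1): fault-free M0=0, M1=0, M2=1, M3=1, M4=0, M5=1 → 1; observed 0. Eliminates M1 stuck-at-0, M3 stuck-at-0.
Only M5 stuck-at-0 is consistent with every test.

M5 stuck-at-0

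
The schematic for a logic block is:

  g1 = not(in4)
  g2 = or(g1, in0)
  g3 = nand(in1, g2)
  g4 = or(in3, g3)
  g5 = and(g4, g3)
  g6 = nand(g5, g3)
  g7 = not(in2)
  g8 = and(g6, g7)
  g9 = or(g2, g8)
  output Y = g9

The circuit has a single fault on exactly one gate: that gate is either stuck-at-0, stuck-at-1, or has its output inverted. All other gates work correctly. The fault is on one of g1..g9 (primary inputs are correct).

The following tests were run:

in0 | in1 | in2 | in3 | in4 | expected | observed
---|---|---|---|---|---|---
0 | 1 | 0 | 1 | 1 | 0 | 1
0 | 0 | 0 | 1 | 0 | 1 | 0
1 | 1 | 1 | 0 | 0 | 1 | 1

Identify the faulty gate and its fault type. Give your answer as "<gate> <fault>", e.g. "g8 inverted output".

Fault-free values for test 1 (in0=0, in1=1, in2=0, in3=1, in4=1): g1=0, g2=0, g3=1, g4=1, g5=1, g6=0, g7=1, g8=0, g9=0, giving Y=0. Observed 1.
Test 1: faults giving observed 1 are {g1 stuck-at-1, g1 inverted output, g2 stuck-at-1, g2 inverted output, g3 stuck-at-0, g3 inverted output, g4 stuck-at-0, g4 inverted output, g5 stuck-at-0, g5 inverted output, g6 stuck-at-1, g6 inverted output, g8 stuck-at-1, g8 inverted output, g9 stuck-at-1, g9 inverted output}.
Test 2 (in0=0, in1=0, in2=0, in3=1, in4=0): fault-free g1=1, g2=1, g3=1, g4=1, g5=1, g6=0, g7=1, g8=0, g9=1 → 1; observed 0. Eliminates g1 stuck-at-1, g2 stuck-at-1, g3 stuck-at-0, g3 inverted output, g4 stuck-at-0, g4 inverted output, g5 stuck-at-0, g5 inverted output, g6 stuck-at-1, g6 inverted output, g8 stuck-at-1, g8 inverted output, g9 stuck-at-1.
Test 3 (in0=1, in1=1, in2=1, in3=0, in4=0): fault-free g1=1, g2=1, g3=0, g4=0, g5=0, g6=1, g7=0, g8=0, g9=1 → 1; observed 1. Eliminates g2 inverted output, g9 inverted output.
Only g1 inverted output is consistent with every test.

g1 inverted output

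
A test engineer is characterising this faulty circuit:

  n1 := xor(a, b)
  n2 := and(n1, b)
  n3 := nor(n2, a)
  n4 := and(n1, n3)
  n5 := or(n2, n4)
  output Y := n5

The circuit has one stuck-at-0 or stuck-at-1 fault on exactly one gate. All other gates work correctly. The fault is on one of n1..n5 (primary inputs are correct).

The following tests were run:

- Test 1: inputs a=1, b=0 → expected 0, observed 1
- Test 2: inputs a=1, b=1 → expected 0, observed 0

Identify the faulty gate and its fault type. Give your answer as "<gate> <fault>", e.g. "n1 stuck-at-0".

n3 stuck-at-1

Fault-free values for test 1 (a=1, b=0): n1=1, n2=0, n3=0, n4=0, n5=0, giving Y=0. Observed 1.
Test 1: faults giving observed 1 are {n2 stuck-at-1, n3 stuck-at-1, n4 stuck-at-1, n5 stuck-at-1}.
Test 2 (a=1, b=1): fault-free n1=0, n2=0, n3=0, n4=0, n5=0 → 0; observed 0. Eliminates n2 stuck-at-1, n4 stuck-at-1, n5 stuck-at-1.
Only n3 stuck-at-1 is consistent with every test.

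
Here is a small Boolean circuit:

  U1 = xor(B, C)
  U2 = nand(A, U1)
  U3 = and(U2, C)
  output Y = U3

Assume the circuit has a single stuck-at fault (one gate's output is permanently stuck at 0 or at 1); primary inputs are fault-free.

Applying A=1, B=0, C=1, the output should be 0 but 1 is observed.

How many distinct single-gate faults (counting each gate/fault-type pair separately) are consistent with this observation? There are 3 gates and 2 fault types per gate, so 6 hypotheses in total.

Fault-free: U1=1, U2=0, U3=0 → 0. Observed 1.
  U1 stuck-at-0: output 1 ✓
  U1 stuck-at-1: output 0 ✗
  U2 stuck-at-0: output 0 ✗
  U2 stuck-at-1: output 1 ✓
  U3 stuck-at-0: output 0 ✗
  U3 stuck-at-1: output 1 ✓
Consistent faults: {U1 stuck-at-0, U2 stuck-at-1, U3 stuck-at-1} — 3 in all.

3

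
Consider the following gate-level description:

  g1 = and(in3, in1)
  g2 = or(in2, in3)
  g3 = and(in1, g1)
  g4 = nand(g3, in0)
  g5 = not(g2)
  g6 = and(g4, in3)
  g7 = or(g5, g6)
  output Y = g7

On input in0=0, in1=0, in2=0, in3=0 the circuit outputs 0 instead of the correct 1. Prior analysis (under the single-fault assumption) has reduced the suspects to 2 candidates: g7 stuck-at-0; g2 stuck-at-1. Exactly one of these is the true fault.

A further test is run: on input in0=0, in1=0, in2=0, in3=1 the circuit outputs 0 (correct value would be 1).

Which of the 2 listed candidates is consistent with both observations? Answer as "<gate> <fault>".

g7 stuck-at-0

Evaluate each candidate on input in0=0, in1=0, in2=0, in3=1:
  g7 stuck-at-0: g1=0, g2=1, g3=0, g4=1, g5=0, g6=1, g7=0 [stuck-at-0] → 0 — matches
  g2 stuck-at-1: g1=0, g2=1 [stuck-at-1], g3=0, g4=1, g5=0, g6=1, g7=1 → 1 — eliminated
Only g7 stuck-at-0 reproduces the observed 0.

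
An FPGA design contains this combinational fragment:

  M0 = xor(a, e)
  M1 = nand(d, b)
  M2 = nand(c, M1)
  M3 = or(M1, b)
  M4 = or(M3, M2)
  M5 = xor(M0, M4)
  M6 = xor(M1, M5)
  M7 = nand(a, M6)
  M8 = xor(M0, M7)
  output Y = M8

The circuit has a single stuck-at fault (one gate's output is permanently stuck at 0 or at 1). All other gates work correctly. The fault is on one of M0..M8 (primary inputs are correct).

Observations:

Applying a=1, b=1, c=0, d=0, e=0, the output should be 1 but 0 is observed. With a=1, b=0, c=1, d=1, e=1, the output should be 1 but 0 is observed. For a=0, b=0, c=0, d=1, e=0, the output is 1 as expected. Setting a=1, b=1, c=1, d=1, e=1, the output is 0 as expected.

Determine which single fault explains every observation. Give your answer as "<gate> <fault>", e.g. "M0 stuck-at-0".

M1 stuck-at-0

Fault-free values for test 1 (a=1, b=1, c=0, d=0, e=0): M0=1, M1=1, M2=1, M3=1, M4=1, M5=0, M6=1, M7=0, M8=1, giving Y=1. Observed 0.
Test 1: faults giving observed 0 are {M1 stuck-at-0, M4 stuck-at-0, M5 stuck-at-1, M6 stuck-at-0, M7 stuck-at-1, M8 stuck-at-0}.
Test 2 (a=1, b=0, c=1, d=1, e=1): fault-free M0=0, M1=1, M2=0, M3=1, M4=1, M5=1, M6=0, M7=1, M8=1 → 1; observed 0. Eliminates M5 stuck-at-1, M6 stuck-at-0, M7 stuck-at-1.
Test 3 (a=0, b=0, c=0, d=1, e=0): fault-free M0=0, M1=1, M2=1, M3=1, M4=1, M5=1, M6=0, M7=1, M8=1 → 1; observed 1. Eliminates M8 stuck-at-0.
Test 4 (a=1, b=1, c=1, d=1, e=1): fault-free M0=0, M1=0, M2=1, M3=1, M4=1, M5=1, M6=1, M7=0, M8=0 → 0; observed 0. Eliminates M4 stuck-at-0.
Only M1 stuck-at-0 is consistent with every test.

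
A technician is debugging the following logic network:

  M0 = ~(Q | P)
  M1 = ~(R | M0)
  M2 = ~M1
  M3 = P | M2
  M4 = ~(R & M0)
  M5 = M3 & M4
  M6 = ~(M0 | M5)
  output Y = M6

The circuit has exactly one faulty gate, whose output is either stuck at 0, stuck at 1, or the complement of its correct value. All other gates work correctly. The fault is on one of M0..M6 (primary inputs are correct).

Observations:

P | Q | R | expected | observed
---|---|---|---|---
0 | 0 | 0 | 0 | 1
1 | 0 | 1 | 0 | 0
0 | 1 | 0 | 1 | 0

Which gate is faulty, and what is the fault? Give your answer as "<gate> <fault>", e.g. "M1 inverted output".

M0 inverted output

Fault-free values for test 1 (P=0, Q=0, R=0): M0=1, M1=0, M2=1, M3=1, M4=1, M5=1, M6=0, giving Y=0. Observed 1.
Test 1: faults giving observed 1 are {M0 stuck-at-0, M0 inverted output, M6 stuck-at-1, M6 inverted output}.
Test 2 (P=1, Q=0, R=1): fault-free M0=0, M1=0, M2=1, M3=1, M4=1, M5=1, M6=0 → 0; observed 0. Eliminates M6 stuck-at-1, M6 inverted output.
Test 3 (P=0, Q=1, R=0): fault-free M0=0, M1=1, M2=0, M3=0, M4=1, M5=0, M6=1 → 1; observed 0. Eliminates M0 stuck-at-0.
Only M0 inverted output is consistent with every test.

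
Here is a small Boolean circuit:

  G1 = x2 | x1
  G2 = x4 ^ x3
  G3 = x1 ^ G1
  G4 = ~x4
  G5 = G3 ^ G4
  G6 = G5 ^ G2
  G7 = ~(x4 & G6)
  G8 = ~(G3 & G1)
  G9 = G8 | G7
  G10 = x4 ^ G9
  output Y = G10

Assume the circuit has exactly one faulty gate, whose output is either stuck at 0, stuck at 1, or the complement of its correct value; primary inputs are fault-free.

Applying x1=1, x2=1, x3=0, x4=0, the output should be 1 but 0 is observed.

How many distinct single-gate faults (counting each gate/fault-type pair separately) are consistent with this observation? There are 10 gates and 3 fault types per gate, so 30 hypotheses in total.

4

Fault-free: G1=1, G2=0, G3=0, G4=1, G5=1, G6=1, G7=1, G8=1, G9=1, G10=1 → 1. Observed 0.
  G1: none of the 3 fault types match ✗
  G2: none of the 3 fault types match ✗
  G3: none of the 3 fault types match ✗
  G4: none of the 3 fault types match ✗
  G5: none of the 3 fault types match ✗
  G6: none of the 3 fault types match ✗
  G7: none of the 3 fault types match ✗
  G8: none of the 3 fault types match ✗
  G9: stuck-at-0, inverted output ✓; others ✗
  G10: stuck-at-0, inverted output ✓; others ✗
Consistent faults: {G9 stuck-at-0, G9 inverted output, G10 stuck-at-0, G10 inverted output} — 4 in all.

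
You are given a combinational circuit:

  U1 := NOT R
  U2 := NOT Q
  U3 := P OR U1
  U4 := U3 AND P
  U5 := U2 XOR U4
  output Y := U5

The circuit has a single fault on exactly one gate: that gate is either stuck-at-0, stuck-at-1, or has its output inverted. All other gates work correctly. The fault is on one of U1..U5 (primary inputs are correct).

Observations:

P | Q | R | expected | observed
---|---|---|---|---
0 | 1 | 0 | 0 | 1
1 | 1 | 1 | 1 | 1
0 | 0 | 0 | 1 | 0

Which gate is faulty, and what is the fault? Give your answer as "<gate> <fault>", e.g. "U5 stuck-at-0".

U4 stuck-at-1

Fault-free values for test 1 (P=0, Q=1, R=0): U1=1, U2=0, U3=1, U4=0, U5=0, giving Y=0. Observed 1.
Test 1: faults giving observed 1 are {U2 stuck-at-1, U2 inverted output, U4 stuck-at-1, U4 inverted output, U5 stuck-at-1, U5 inverted output}.
Test 2 (P=1, Q=1, R=1): fault-free U1=0, U2=0, U3=1, U4=1, U5=1 → 1; observed 1. Eliminates U2 stuck-at-1, U2 inverted output, U4 inverted output, U5 inverted output.
Test 3 (P=0, Q=0, R=0): fault-free U1=1, U2=1, U3=1, U4=0, U5=1 → 1; observed 0. Eliminates U5 stuck-at-1.
Only U4 stuck-at-1 is consistent with every test.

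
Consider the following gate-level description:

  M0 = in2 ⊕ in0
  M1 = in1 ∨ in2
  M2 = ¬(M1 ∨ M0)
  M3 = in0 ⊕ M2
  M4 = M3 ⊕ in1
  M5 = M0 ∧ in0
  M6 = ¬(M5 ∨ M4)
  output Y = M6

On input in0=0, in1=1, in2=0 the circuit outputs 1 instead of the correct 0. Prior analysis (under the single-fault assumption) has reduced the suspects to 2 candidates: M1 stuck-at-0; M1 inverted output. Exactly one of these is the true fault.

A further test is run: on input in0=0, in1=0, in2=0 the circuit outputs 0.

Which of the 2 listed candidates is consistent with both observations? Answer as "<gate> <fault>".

M1 stuck-at-0

Evaluate each candidate on input in0=0, in1=0, in2=0:
  M1 stuck-at-0: M0=0, M1=0 [stuck-at-0], M2=1, M3=1, M4=1, M5=0, M6=0 → 0 — matches
  M1 inverted output: M0=0, M1=1 [inverted output], M2=0, M3=0, M4=0, M5=0, M6=1 → 1 — eliminated
Only M1 stuck-at-0 reproduces the observed 0.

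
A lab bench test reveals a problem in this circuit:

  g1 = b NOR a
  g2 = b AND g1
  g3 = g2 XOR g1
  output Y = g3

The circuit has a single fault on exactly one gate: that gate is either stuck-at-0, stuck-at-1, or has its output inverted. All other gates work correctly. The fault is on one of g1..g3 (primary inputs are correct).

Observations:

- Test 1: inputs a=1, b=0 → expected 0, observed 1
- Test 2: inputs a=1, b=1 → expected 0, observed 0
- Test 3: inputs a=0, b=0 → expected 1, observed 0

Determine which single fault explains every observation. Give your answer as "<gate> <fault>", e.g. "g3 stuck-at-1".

g1 inverted output

Fault-free values for test 1 (a=1, b=0): g1=0, g2=0, g3=0, giving Y=0. Observed 1.
Test 1: faults giving observed 1 are {g1 stuck-at-1, g1 inverted output, g2 stuck-at-1, g2 inverted output, g3 stuck-at-1, g3 inverted output}.
Test 2 (a=1, b=1): fault-free g1=0, g2=0, g3=0 → 0; observed 0. Eliminates g2 stuck-at-1, g2 inverted output, g3 stuck-at-1, g3 inverted output.
Test 3 (a=0, b=0): fault-free g1=1, g2=0, g3=1 → 1; observed 0. Eliminates g1 stuck-at-1.
Only g1 inverted output is consistent with every test.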